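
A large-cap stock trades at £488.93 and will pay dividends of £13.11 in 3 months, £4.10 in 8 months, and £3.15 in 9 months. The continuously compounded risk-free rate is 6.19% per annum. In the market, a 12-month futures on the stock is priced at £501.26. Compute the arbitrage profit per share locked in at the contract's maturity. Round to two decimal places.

PV(dividends) I = 13.11·e^(−0.0619·3/12) + 4.10·e^(−0.0619·8/12) + 3.15·e^(−0.0619·9/12) = 19.8500
Fair futures F* = (S − I)·e^(rT) = (488.93 − 19.8500)·e^0.061900 = 469.0800 × 1.063856 = 499.0336
Market £501.26 > fair 499.0336: forward overpriced → cash-and-carry (borrow at r, buy the stock and collect the dividends, short the forward).
Profit at T = |F_mkt − F*| = |501.26 − 499.0336| = £2.23 per share

£2.23 per share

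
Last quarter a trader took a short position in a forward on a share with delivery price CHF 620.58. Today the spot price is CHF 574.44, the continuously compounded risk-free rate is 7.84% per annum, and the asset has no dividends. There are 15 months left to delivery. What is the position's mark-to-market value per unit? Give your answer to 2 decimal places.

-CHF 11.79

Current fair forward for the remaining 15 months: F = S·e^(r·T), r = 0.0784
F = 574.44 · e^(0.0784 × 15/12) = 574.44 × 1.102963 = 633.5861
Value of long forward = (F − K)·e^(−rT) = (633.5861 − 620.58) · e^(−0.0784·15/12)
= 13.0061 × 0.906649 = 11.79
Short position value = −(long value) = -CHF 11.79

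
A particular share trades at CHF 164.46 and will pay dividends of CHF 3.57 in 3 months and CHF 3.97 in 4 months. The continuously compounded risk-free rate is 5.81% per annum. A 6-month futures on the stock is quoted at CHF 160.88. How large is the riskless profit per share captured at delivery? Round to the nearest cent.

CHF 0.80 per share

PV(dividends) I = 3.57·e^(−0.0581·3/12) + 3.97·e^(−0.0581·4/12) = 7.4124
Fair futures F* = (S − I)·e^(rT) = (164.46 − 7.4124)·e^0.029050 = 157.0476 × 1.029476 = 161.6767
Market CHF 160.88 < fair 161.6767: forward underpriced → reverse cash-and-carry (short the stock, invest proceeds at r, pay the dividends, go long the forward).
Profit at T = |F_mkt − F*| = |160.88 − 161.6767| = CHF 0.80 per share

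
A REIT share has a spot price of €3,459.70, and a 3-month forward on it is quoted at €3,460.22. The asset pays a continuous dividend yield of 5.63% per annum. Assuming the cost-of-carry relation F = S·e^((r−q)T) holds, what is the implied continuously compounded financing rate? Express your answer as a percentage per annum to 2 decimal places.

5.69%

From F = S·e^((r−q)T): (r − q) = ln(F/S)/T
ln(3460.22/3459.70) = ln(1.000150) = 0.000150
(r − q) = 0.000150 / (3/12) = 0.000600
r = ln(F/S)/T + q = 0.000600 + 0.0563 = 0.056900
r = 5.69%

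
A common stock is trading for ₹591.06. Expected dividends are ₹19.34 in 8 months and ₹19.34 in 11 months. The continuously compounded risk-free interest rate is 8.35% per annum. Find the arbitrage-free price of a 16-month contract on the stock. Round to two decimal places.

₹620.20

PV(dividends) I = 19.34·e^(−0.0835·8/12) + 19.34·e^(−0.0835·11/12)
I = 18.2928 + 17.9149 = 36.2077
F = (S − I)·e^(rT) = (591.06 − 36.2077) · e^(0.0835·16/12)
= 554.8523 · e^0.111333 = 554.8523 × 1.117767 = ₹620.20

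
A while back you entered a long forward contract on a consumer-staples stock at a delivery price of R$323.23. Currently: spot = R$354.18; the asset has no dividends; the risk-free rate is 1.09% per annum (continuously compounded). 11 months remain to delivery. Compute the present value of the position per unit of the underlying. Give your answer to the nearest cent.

R$34.16

Current fair forward for the remaining 11 months: F = S·e^(r·T), r = 0.0109
F = 354.18 · e^(0.0109 × 11/12) = 354.18 × 1.010042 = 357.7367
Value of long forward = (F − K)·e^(−rT) = (357.7367 − 323.23) · e^(−0.0109·11/12)
= 34.5067 × 0.990058 = 34.16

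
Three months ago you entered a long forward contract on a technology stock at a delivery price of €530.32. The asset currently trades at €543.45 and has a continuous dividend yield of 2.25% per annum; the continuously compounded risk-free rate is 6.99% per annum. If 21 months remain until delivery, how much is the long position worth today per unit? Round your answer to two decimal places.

Current fair forward for the remaining 21 months: F = S·e^((r − q)·T), (r − q) = 0.0699 − 0.0225 = 0.0474
F = 543.45 · e^(0.0474 × 21/12) = 543.45 × 1.086487 = 590.4514
Value of long forward = (F − K)·e^(−rT) = (590.4514 − 530.32) · e^(−0.0699·21/12)
= 60.1314 × 0.884861 = 53.21

€53.21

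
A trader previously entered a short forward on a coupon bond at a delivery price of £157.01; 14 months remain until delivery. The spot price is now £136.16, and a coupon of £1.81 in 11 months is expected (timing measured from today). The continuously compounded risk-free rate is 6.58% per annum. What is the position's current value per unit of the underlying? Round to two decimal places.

PV(remaining coupons) I = 1.81·e^(−0.0658·11/12) = 1.7041
Current forward F = (S − I)·e^(rT) = (136.16 − 1.7041)·e^(0.0658·14/12) = 134.4559 × 1.079790 = 145.1841
Value (long) = (F − K)·e^(−rT) = (145.1841 − 157.01) × 0.926106 = -10.9520
Short position value = −(long value) = £10.95

£10.95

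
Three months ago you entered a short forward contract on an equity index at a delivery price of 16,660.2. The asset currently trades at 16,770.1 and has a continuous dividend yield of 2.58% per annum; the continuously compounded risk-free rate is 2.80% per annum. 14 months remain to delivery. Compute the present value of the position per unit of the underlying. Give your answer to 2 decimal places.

Current fair forward for the remaining 14 months: F = S·e^((r − q)·T), (r − q) = 0.0280 − 0.0258 = 0.0022
F = 16770.1 · e^(0.0022 × 14/12) = 16770.1 × 1.00256996 = 16813.1985
Value of long forward = (F − K)·e^(−rT) = (16813.1985 − 16660.2) · e^(−0.0280·14/12)
= 152.9985 × 0.96786113 = 148.08
Short position value = −(long value) = -148.08

-148.08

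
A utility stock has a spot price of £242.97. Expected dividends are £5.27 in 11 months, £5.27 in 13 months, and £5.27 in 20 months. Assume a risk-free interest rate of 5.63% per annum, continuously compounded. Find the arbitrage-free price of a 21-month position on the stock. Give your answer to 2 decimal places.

PV(dividends) I = 5.27·e^(−0.0563·11/12) + 5.27·e^(−0.0563·13/12) + 5.27·e^(−0.0563·20/12)
I = 5.0049 + 4.9582 + 4.7980 = 14.7611
F = (S − I)·e^(rT) = (242.97 − 14.7611) · e^(0.0563·21/12)
= 228.2089 · e^0.098525 = 228.2089 × 1.103542 = £251.84

£251.84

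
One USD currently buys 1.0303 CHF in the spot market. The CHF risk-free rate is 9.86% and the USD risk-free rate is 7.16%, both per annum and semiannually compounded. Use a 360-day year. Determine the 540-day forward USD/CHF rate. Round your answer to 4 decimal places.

1.0711

By covered interest parity, F = S · (1+r_CHF/2)^(2T) / (1+r_USD/2)^(2T)
= 1.0303 × 1.155311 / 1.111291 = 1.0303 × 1.039612
F = 1.0711 CHF per USD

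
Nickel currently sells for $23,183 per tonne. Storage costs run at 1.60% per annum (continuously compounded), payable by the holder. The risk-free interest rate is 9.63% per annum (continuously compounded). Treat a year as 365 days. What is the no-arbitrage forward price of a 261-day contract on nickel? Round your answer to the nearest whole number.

Net carry = r + u − y = 0.0963 + 0.0160 − 0.0000 = 0.1123
F = S·e^((r+u−y)T) = 23183 · e^(0.1123 × 261/365) = 23183 · e^0.080302
= 23183 × 1.083614 = $25,121 per tonne

$25,121 per tonne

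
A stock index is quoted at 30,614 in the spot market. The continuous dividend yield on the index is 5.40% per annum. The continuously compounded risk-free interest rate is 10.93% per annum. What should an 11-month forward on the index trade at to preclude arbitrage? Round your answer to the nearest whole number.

F = S·e^((r − q)T) = 30614 · e^((0.1093 − 0.0540) × 11/12)
= 30614 · e^0.050692 = 30614 × 1.051999
F = 32,206

32,206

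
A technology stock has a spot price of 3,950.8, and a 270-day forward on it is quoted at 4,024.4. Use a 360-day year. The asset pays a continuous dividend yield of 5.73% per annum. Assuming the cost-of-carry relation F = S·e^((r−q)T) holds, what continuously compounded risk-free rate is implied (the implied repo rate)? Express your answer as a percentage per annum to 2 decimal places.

From F = S·e^((r−q)T): (r − q) = ln(F/S)/T
ln(4024.4/3950.8) = ln(1.018629) = 0.018458
(r − q) = 0.018458 / (270/360) = 0.024611
r = ln(F/S)/T + q = 0.024611 + 0.0573 = 0.081911
r = 8.19%

8.19%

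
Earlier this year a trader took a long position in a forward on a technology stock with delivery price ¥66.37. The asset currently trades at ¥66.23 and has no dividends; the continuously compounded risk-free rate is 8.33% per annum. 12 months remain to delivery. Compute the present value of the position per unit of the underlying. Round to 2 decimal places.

¥5.16

Current fair forward for the remaining 12 months: F = S·e^(r·T), r = 0.0833
F = 66.23 · e^(0.0833 × 12/12) = 66.23 × 1.086868 = 71.9833
Value of long forward = (F − K)·e^(−rT) = (71.9833 − 66.37) · e^(−0.0833·12/12)
= 5.6133 × 0.920075 = 5.16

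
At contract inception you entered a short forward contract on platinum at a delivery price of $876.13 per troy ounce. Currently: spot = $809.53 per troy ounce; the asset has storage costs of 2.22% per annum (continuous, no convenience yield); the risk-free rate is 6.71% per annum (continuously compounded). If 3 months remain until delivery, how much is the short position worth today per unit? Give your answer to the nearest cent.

$47.52 per troy ounce

Current fair forward for the remaining 3 months: F = S·e^((r + u)·T), (r + u) = 0.0671 + 0.0222 = 0.0893
F = 809.53 · e^(0.0893 × 3/12) = 809.53 × 1.022576 = 827.8059
Value of long forward = (F − K)·e^(−rT) = (827.8059 − 876.13) · e^(−0.0671·3/12)
= -48.3241 × 0.983365 = -47.52
Short position value = −(long value) = $47.52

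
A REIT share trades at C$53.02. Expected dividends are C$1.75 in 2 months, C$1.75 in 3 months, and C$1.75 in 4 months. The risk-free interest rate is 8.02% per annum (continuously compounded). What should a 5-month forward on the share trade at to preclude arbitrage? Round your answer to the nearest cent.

C$49.50

PV(dividends) I = 1.75·e^(−0.0802·2/12) + 1.75·e^(−0.0802·3/12) + 1.75·e^(−0.0802·4/12)
I = 1.7268 + 1.7153 + 1.7038 = 5.1459
F = (S − I)·e^(rT) = (53.02 − 5.1459) · e^(0.0802·5/12)
= 47.8741 · e^0.033417 = 47.8741 × 1.033982 = C$49.50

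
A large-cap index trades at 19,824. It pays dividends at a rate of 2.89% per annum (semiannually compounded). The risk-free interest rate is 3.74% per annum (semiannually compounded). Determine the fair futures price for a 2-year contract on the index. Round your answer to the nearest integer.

20,158

F = S · (1+r/2)^(2T) / (1+q/2)^(2T)
= 19824 × 1.076924 / 1.059065 = 19824 × 1.016863
F = 20,158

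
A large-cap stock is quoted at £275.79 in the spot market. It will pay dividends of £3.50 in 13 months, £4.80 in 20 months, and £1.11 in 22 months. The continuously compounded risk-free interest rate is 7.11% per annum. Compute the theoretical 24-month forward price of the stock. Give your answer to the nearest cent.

£308.16

PV(dividends) I = 3.50·e^(−0.0711·13/12) + 4.80·e^(−0.0711·20/12) + 1.11·e^(−0.0711·22/12)
I = 3.2405 + 4.2636 + 0.9743 = 8.4784
F = (S − I)·e^(rT) = (275.79 − 8.4784) · e^(0.0711·24/12)
= 267.3116 · e^0.142200 = 267.3116 × 1.152807 = £308.16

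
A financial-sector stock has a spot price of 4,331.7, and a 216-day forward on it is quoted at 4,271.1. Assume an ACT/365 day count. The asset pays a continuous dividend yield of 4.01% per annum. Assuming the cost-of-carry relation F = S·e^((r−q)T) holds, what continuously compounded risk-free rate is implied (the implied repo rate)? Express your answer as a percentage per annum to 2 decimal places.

1.63%

From F = S·e^((r−q)T): (r − q) = ln(F/S)/T
ln(4271.1/4331.7) = ln(0.986010) = -0.014089
(r − q) = -0.014089 / (216/365) = -0.023808
r = ln(F/S)/T + q = -0.023808 + 0.0401 = 0.016292
r = 1.63%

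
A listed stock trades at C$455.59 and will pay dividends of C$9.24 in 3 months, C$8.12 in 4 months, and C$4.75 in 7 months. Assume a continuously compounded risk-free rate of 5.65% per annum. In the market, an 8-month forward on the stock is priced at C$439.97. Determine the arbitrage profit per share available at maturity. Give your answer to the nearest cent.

PV(dividends) I = 9.24·e^(−0.0565·3/12) + 8.12·e^(−0.0565·4/12) + 4.75·e^(−0.0565·7/12) = 21.6749
Fair forward F* = (S − I)·e^(rT) = (455.59 − 21.6749)·e^0.037667 = 433.9151 × 1.038385 = 450.5709
Market C$439.97 < fair 450.5709: forward underpriced → reverse cash-and-carry (short the stock, invest proceeds at r, pay the dividends, go long the forward).
Profit at T = |F_mkt − F*| = |439.97 − 450.5709| = C$10.60 per share

C$10.60 per share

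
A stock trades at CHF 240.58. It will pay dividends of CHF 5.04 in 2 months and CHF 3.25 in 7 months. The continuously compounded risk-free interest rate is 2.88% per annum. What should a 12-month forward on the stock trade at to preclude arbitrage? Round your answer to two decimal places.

PV(dividends) I = 5.04·e^(−0.0288·2/12) + 3.25·e^(−0.0288·7/12)
I = 5.0159 + 3.1959 = 8.2118
F = (S − I)·e^(rT) = (240.58 − 8.2118) · e^(0.0288·12/12)
= 232.3682 · e^0.028800 = 232.3682 × 1.029219 = CHF 239.16

CHF 239.16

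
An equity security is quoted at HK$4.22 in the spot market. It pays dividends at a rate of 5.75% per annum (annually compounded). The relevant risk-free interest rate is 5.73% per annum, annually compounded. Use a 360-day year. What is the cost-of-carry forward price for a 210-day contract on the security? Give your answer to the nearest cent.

HK$4.22

F = S · (1+r)^T / (1+q)^T
= 4.22 × 1.033036 / 1.033150 = 4.22 × 0.999890
F = HK$4.22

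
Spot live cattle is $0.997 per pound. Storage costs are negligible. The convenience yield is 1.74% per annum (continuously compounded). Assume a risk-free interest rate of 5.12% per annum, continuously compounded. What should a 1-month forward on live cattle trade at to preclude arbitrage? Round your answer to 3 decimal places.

$1.000 per pound

Net carry = r + u − y = 0.0512 + 0.0000 − 0.0174 = 0.0338
F = S·e^((r+u−y)T) = 0.997 · e^(0.0338 × 1/12) = 0.997 · e^0.002817
= 0.997 × 1.002821 = $1.000 per pound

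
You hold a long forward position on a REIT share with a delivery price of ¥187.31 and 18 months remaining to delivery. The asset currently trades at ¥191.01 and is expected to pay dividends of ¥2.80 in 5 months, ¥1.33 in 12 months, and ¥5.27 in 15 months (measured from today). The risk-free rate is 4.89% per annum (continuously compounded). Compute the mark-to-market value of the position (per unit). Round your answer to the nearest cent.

¥7.98

PV(remaining dividends) I = 2.80·e^(−0.0489·5/12) + 1.33·e^(−0.0489·12/12) + 5.27·e^(−0.0489·15/12) = 8.9676
Current forward F = (S − I)·e^(rT) = (191.01 − 8.9676)·e^(0.0489·18/12) = 182.0424 × 1.076107 = 195.8971
Value (long) = (F − K)·e^(−rT) = (195.8971 − 187.31) × 0.929276 = 7.9798
Value = ¥7.98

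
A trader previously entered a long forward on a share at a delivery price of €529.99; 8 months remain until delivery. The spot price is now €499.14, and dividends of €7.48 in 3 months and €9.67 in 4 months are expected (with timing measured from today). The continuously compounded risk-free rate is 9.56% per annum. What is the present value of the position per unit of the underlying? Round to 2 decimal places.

-€14.80

PV(remaining dividends) I = 7.48·e^(−0.0956·3/12) + 9.67·e^(−0.0956·4/12) = 16.6701
Current forward F = (S − I)·e^(rT) = (499.14 − 16.6701)·e^(0.0956·8/12) = 482.4699 × 1.065808 = 514.2203
Value (long) = (F − K)·e^(−rT) = (514.2203 − 529.99) × 0.938255 = -14.7960
Value = -€14.80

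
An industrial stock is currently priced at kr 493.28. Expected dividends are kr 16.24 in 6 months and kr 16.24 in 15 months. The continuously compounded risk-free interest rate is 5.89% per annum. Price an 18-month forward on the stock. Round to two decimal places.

kr 505.14

PV(dividends) I = 16.24·e^(−0.0589·6/12) + 16.24·e^(−0.0589·15/12)
I = 15.7687 + 15.0873 = 30.8560
F = (S − I)·e^(rT) = (493.28 − 30.8560) · e^(0.0589·18/12)
= 462.4240 · e^0.088350 = 462.4240 × 1.092370 = kr 505.14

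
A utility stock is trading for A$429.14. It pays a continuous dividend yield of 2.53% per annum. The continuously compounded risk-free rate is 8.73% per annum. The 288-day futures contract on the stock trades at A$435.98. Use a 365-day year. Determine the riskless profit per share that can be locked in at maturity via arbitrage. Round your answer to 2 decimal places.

A$14.68 per share

Fair futures: F* = S·e^(carry·T), with carry = (r − q) = 0.0873 − 0.0253 = 0.0620
F* = 429.14 · e^(0.0620 × 288/365) = 429.14 · e^0.048921 = 429.14 × 1.050137 = A$450.6558
Market A$435.98 < fair A$450.6558: forward underpriced → reverse cash-and-carry (short spot, go long the forward).
At maturity, profit = |F_mkt − F*| = |435.98 − 450.6558| = A$14.68 per share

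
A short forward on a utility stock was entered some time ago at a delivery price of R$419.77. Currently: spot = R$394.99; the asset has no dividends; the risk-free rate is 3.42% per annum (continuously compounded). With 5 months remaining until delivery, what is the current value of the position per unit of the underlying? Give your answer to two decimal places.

R$18.84

Current fair forward for the remaining 5 months: F = S·e^(r·T), r = 0.0342
F = 394.99 · e^(0.0342 × 5/12) = 394.99 × 1.014352 = 400.6589
Value of long forward = (F − K)·e^(−rT) = (400.6589 − 419.77) · e^(−0.0342·5/12)
= -19.1111 × 0.985851 = -18.84
Short position value = −(long value) = R$18.84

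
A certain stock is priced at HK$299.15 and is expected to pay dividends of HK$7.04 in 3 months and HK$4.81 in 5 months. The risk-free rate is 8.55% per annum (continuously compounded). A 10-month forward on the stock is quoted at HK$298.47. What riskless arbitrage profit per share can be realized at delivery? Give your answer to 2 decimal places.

HK$10.39 per share

PV(dividends) I = 7.04·e^(−0.0855·3/12) + 4.81·e^(−0.0855·5/12) = 11.5328
Fair forward F* = (S − I)·e^(rT) = (299.15 − 11.5328)·e^0.071250 = 287.6172 × 1.073850 = 308.8577
Market HK$298.47 < fair 308.8577: forward underpriced → reverse cash-and-carry (short the stock, invest proceeds at r, pay the dividends, go long the forward).
Profit at T = |F_mkt − F*| = |298.47 − 308.8577| = HK$10.39 per share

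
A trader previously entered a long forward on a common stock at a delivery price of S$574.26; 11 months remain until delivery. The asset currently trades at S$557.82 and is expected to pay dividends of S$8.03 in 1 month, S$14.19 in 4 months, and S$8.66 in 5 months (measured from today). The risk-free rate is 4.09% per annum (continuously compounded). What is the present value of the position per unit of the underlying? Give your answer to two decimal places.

PV(remaining dividends) I = 8.03·e^(−0.0409·1/12) + 14.19·e^(−0.0409·4/12) + 8.66·e^(−0.0409·5/12) = 30.5142
Current forward F = (S − I)·e^(rT) = (557.82 − 30.5142)·e^(0.0409·11/12) = 527.3058 × 1.038203 = 547.4505
Value (long) = (F − K)·e^(−rT) = (547.4505 − 574.26) × 0.963202 = -25.8230
Value = -S$25.82

-S$25.82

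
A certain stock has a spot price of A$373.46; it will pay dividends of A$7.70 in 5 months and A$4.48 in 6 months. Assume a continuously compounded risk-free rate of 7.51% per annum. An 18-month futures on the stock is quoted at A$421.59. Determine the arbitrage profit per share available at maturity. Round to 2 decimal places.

PV(dividends) I = 7.70·e^(−0.0751·5/12) + 4.48·e^(−0.0751·6/12) = 11.7777
Fair futures F* = (S − I)·e^(rT) = (373.46 − 11.7777)·e^0.112650 = 361.6823 × 1.119240 = 404.8093
Market A$421.59 > fair 404.8093: forward overpriced → cash-and-carry (borrow at r, buy the stock and collect the dividends, short the forward).
Profit at T = |F_mkt − F*| = |421.59 − 404.8093| = A$16.78 per share

A$16.78 per share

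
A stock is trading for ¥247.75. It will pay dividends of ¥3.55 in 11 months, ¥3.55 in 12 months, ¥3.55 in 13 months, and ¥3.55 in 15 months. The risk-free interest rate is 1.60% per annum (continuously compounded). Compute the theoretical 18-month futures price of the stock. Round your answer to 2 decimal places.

¥239.47

PV(dividends) I = 3.55·e^(−0.0160·11/12) + 3.55·e^(−0.0160·12/12) + 3.55·e^(−0.0160·13/12) + 3.55·e^(−0.0160·15/12)
I = 3.4983 + 3.4937 + 3.4890 + 3.4797 = 13.9607
F = (S − I)·e^(rT) = (247.75 − 13.9607) · e^(0.0160·18/12)
= 233.7893 · e^0.024000 = 233.7893 × 1.024290 = ¥239.47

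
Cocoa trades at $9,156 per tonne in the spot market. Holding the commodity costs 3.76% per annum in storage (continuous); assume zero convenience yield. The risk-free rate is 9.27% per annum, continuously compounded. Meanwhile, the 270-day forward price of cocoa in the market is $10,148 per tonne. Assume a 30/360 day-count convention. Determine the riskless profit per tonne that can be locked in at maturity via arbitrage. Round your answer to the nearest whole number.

$52 per tonne

Fair forward: F* = S·e^(carry·T), with carry = (r + u) = 0.0927 + 0.0376 = 0.1303
F* = 9156 · e^(0.1303 × 270/360) = 9156 · e^0.097725 = 9156 × 1.102660 = $10095.9550
Market $10148 > fair $10095.9550: forward overpriced → cash-and-carry (buy spot, short the forward).
At maturity, profit = |F_mkt − F*| = |10148 − 10095.9550| = $52 per tonne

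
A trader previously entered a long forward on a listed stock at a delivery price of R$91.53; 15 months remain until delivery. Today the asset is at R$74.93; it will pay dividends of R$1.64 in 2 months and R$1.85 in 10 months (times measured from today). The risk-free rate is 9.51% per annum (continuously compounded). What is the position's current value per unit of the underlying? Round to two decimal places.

PV(remaining dividends) I = 1.64·e^(−0.0951·2/12) + 1.85·e^(−0.0951·10/12) = 3.3233
Current forward F = (S − I)·e^(rT) = (74.93 − 3.3233)·e^(0.0951·15/12) = 71.6067 × 1.126229 = 80.6455
Value (long) = (F − K)·e^(−rT) = (80.6455 − 91.53) × 0.887919 = -9.6646
Value = -R$9.66

-R$9.66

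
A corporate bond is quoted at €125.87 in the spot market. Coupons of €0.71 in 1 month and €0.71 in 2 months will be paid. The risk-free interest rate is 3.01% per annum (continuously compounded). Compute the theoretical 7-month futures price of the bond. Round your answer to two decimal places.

PV(coupons) I = 0.71·e^(−0.0301·1/12) + 0.71·e^(−0.0301·2/12)
I = 0.7082 + 0.7064 = 1.4146
F = (S − I)·e^(rT) = (125.87 − 1.4146) · e^(0.0301·7/12)
= 124.4554 · e^0.017558 = 124.4554 × 1.017713 = €126.66

€126.66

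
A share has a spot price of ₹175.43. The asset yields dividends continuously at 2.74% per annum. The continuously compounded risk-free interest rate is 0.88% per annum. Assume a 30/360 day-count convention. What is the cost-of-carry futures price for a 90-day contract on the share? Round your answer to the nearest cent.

₹174.62

F = S·e^((r − q)T) = 175.43 · e^((0.0088 − 0.0274) × 90/360)
= 175.43 · e^-0.004650 = 175.43 × 0.995361
F = ₹174.62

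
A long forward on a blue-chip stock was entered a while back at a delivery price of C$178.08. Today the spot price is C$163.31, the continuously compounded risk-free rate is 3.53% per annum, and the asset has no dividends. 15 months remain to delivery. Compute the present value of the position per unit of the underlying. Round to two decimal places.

Current fair forward for the remaining 15 months: F = S·e^(r·T), r = 0.0353
F = 163.31 · e^(0.0353 × 15/12) = 163.31 × 1.045113 = 170.6774
Value of long forward = (F − K)·e^(−rT) = (170.6774 − 178.08) · e^(−0.0353·15/12)
= -7.4026 × 0.956834 = -7.08

-C$7.08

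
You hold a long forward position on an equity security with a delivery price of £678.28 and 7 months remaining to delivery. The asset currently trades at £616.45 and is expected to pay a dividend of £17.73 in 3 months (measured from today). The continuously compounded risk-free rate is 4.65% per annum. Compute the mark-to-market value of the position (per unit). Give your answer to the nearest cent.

PV(remaining dividends) I = 17.73·e^(−0.0465·3/12) = 17.5251
Current forward F = (S − I)·e^(rT) = (616.45 − 17.5251)·e^(0.0465·7/12) = 598.9249 × 1.027496 = 615.3929
Value (long) = (F − K)·e^(−rT) = (615.3929 − 678.28) × 0.973240 = -61.2042
Value = -£61.20

-£61.20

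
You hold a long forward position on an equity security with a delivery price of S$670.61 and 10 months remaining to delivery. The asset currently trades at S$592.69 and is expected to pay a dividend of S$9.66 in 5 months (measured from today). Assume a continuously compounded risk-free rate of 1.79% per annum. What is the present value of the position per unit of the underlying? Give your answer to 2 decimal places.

PV(remaining dividends) I = 9.66·e^(−0.0179·5/12) = 9.5882
Current forward F = (S − I)·e^(rT) = (592.69 − 9.5882)·e^(0.0179·10/12) = 583.1018 × 1.015028 = 591.8647
Value (long) = (F − K)·e^(−rT) = (591.8647 − 670.61) × 0.985194 = -77.5794
Value = -S$77.58

-S$77.58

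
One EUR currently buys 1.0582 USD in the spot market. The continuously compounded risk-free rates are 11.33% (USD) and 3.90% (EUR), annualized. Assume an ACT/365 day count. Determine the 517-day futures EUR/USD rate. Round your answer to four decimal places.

F = S·e^((r_USD − r_EUR)T) = 1.0582 · e^((0.1133 − 0.0390) × 517/365)
= 1.0582 · e^0.105241 = 1.0582 × 1.110978
F = 1.1756 USD per EUR

1.1756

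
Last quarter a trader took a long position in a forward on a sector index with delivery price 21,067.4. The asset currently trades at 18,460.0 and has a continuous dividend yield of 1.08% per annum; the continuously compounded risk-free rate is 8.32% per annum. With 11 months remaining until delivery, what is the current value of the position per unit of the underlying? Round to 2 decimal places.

Current fair forward for the remaining 11 months: F = S·e^((r − q)·T), (r − q) = 0.0832 − 0.0108 = 0.0724
F = 18460.0 · e^(0.0724 × 11/12) = 18460.0 × 1.06861847 = 19726.6970
Value of long forward = (F − K)·e^(−rT) = (19726.6970 − 21067.4) · e^(−0.0832·11/12)
= -1340.7030 × 0.92656909 = -1242.25

-1242.25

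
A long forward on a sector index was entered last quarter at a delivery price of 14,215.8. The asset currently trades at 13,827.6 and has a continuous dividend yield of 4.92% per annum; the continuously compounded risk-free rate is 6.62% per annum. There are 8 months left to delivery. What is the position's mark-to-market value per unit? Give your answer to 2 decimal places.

-220.64

Current fair forward for the remaining 8 months: F = S·e^((r − q)·T), (r − q) = 0.0662 − 0.0492 = 0.0170
F = 13827.6 · e^(0.0170 × 8/12) = 13827.6 × 1.01139780 = 13985.2042
Value of long forward = (F − K)·e^(−rT) = (13985.2042 − 14215.8) · e^(−0.0662·8/12)
= -230.5958 × 0.95682637 = -220.64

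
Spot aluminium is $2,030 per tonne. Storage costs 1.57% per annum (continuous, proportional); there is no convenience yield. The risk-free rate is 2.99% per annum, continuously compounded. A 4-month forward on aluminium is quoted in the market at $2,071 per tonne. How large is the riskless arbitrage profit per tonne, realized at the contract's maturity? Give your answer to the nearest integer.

$10 per tonne

Fair forward: F* = S·e^(carry·T), with carry = (r + u) = 0.0299 + 0.0157 = 0.0456
F* = 2030 · e^(0.0456 × 4/12) = 2030 · e^0.015200 = 2030 × 1.015316 = $2061.0915
Market $2071 > fair $2061.0915: forward overpriced → cash-and-carry (buy spot, short the forward).
At maturity, profit = |F_mkt − F*| = |2071 − 2061.0915| = $10 per tonne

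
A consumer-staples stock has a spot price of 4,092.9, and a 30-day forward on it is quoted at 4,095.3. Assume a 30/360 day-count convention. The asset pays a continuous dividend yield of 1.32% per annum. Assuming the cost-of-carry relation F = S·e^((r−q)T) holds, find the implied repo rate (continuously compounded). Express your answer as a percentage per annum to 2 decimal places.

From F = S·e^((r−q)T): (r − q) = ln(F/S)/T
ln(4095.3/4092.9) = ln(1.000586) = 0.000586
(r − q) = 0.000586 / (30/360) = 0.007032
r = ln(F/S)/T + q = 0.007032 + 0.0132 = 0.020232
r = 2.02%

2.02%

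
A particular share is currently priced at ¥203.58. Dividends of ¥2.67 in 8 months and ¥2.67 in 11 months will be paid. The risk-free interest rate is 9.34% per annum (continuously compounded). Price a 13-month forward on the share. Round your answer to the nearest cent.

¥219.77

PV(dividends) I = 2.67·e^(−0.0934·8/12) + 2.67·e^(−0.0934·11/12)
I = 2.5088 + 2.4509 = 4.9597
F = (S − I)·e^(rT) = (203.58 − 4.9597) · e^(0.0934·13/12)
= 198.6203 · e^0.101183 = 198.6203 × 1.106479 = ¥219.77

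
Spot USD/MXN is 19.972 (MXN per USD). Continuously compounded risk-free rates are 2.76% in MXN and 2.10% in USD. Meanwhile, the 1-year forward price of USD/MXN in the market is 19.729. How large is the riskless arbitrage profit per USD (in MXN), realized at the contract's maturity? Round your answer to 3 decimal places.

0.375 per USD (in MXN)

Fair forward: F* = S·e^(carry·T), with carry = (r_MXN − r_USD) = 0.0276 − 0.0210 = 0.0066
F* = 19.972 · e^(0.0066 × 1) = 19.972 · e^0.006600 = 19.972 × 1.006622 = 20.1043
Market 19.729 < fair 20.1043: forward underpriced → reverse cash-and-carry (short spot, go long the forward).
At maturity, profit = |F_mkt − F*| = |19.729 − 20.1043| = 0.375 per USD (in MXN)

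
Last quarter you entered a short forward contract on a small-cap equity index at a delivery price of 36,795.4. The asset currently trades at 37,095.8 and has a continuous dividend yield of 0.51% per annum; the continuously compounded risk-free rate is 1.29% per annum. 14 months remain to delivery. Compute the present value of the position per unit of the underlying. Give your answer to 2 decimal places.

Current fair forward for the remaining 14 months: F = S·e^((r − q)·T), (r − q) = 0.0129 − 0.0051 = 0.0078
F = 37095.8 · e^(0.0078 × 14/12) = 37095.8 × 1.00914153 = 37434.9124
Value of long forward = (F − K)·e^(−rT) = (37434.9124 − 36795.4) · e^(−0.0129·14/12)
= 639.5124 × 0.98506269 = 629.96
Short position value = −(long value) = -629.96

-629.96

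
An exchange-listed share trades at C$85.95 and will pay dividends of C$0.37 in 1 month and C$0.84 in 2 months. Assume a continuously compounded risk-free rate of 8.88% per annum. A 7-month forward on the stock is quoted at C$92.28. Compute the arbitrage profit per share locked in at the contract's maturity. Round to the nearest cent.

PV(dividends) I = 0.37·e^(−0.0888·1/12) + 0.84·e^(−0.0888·2/12) = 1.1949
Fair forward F* = (S − I)·e^(rT) = (85.95 − 1.1949)·e^0.051800 = 84.7551 × 1.053165 = 89.2611
Market C$92.28 > fair 89.2611: forward overpriced → cash-and-carry (borrow at r, buy the stock and collect the dividends, short the forward).
Profit at T = |F_mkt − F*| = |92.28 − 89.2611| = C$3.02 per share

C$3.02 per share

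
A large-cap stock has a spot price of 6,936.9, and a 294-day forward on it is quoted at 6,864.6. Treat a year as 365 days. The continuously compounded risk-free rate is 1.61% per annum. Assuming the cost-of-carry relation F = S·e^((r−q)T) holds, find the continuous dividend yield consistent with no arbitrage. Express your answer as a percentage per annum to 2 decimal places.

From F = S·e^((r−q)T): (r − q) = ln(F/S)/T
ln(6864.6/6936.9) = ln(0.989577) = -0.010478
(r − q) = -0.010478 / (294/365) = -0.013008
q = r − ln(F/S)/T = 0.0161 + 0.013008 = 0.029108
q = 2.91%

2.91%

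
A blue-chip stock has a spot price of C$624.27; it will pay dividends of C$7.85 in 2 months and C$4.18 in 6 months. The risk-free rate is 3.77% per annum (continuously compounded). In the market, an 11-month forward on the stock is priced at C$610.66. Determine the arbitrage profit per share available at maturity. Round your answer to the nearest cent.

PV(dividends) I = 7.85·e^(−0.0377·2/12) + 4.18·e^(−0.0377·6/12) = 11.9028
Fair forward F* = (S − I)·e^(rT) = (624.27 − 11.9028)·e^0.034558 = 612.3672 × 1.035162 = 633.8993
Market C$610.66 < fair 633.8993: forward underpriced → reverse cash-and-carry (short the stock, invest proceeds at r, pay the dividends, go long the forward).
Profit at T = |F_mkt − F*| = |610.66 − 633.8993| = C$23.24 per share

C$23.24 per share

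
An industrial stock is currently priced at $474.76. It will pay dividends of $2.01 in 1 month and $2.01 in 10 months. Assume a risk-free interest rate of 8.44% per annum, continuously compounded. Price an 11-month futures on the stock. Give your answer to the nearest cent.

$508.77

PV(dividends) I = 2.01·e^(−0.0844·1/12) + 2.01·e^(−0.0844·10/12)
I = 1.9959 + 1.8735 = 3.8694
F = (S − I)·e^(rT) = (474.76 − 3.8694) · e^(0.0844·11/12)
= 470.8906 · e^0.077367 = 470.8906 × 1.080439 = $508.77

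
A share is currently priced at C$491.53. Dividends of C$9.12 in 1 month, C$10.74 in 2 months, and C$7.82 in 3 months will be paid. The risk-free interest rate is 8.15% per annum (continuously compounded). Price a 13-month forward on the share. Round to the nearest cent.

PV(dividends) I = 9.12·e^(−0.0815·1/12) + 10.74·e^(−0.0815·2/12) + 7.82·e^(−0.0815·3/12)
I = 9.0583 + 10.5951 + 7.6623 = 27.3157
F = (S − I)·e^(rT) = (491.53 − 27.3157) · e^(0.0815·13/12)
= 464.2143 · e^0.088292 = 464.2143 × 1.092307 = C$507.06

C$507.06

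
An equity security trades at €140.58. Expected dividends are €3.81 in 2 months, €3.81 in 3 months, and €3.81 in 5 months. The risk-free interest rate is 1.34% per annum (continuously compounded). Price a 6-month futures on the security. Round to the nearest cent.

€130.06

PV(dividends) I = 3.81·e^(−0.0134·2/12) + 3.81·e^(−0.0134·3/12) + 3.81·e^(−0.0134·5/12)
I = 3.8015 + 3.7973 + 3.7888 = 11.3876
F = (S − I)·e^(rT) = (140.58 − 11.3876) · e^(0.0134·6/12)
= 129.1924 · e^0.006700 = 129.1924 × 1.006722 = €130.06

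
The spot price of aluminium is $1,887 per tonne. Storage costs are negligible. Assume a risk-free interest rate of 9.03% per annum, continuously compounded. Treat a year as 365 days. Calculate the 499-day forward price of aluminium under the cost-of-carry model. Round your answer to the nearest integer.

F = S·e^(rT) = 1887 · e^(0.0903 × 499/365) = 1887 · e^0.123451
= 1887 × 1.131395 = $2,135 per tonne

$2,135 per tonne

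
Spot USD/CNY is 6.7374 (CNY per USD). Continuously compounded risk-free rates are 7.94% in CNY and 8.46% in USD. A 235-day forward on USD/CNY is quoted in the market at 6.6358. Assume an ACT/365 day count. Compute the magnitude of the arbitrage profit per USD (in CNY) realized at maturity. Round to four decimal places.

0.0791 per USD (in CNY)

Fair forward: F* = S·e^(carry·T), with carry = (r_CNY − r_USD) = 0.0794 − 0.0846 = -0.0052
F* = 6.7374 · e^(-0.0052 × 235/365) = 6.7374 · e^-0.003348 = 6.7374 × 0.996658 = 6.7149
Market 6.6358 < fair 6.7149: forward underpriced → reverse cash-and-carry (short spot, go long the forward).
At maturity, profit = |F_mkt − F*| = |6.6358 − 6.7149| = 0.0791 per USD (in CNY)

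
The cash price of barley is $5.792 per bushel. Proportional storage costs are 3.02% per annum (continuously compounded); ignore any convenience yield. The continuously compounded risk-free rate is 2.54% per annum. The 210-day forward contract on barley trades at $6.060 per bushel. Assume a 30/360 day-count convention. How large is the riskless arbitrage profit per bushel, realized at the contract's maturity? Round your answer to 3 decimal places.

$0.077 per bushel

Fair forward: F* = S·e^(carry·T), with carry = (r + u) = 0.0254 + 0.0302 = 0.0556
F* = 5.792 · e^(0.0556 × 210/360) = 5.792 · e^0.032433 = 5.792 × 1.032965 = $5.9829
Market $6.060 > fair $5.9829: forward overpriced → cash-and-carry (buy spot, short the forward).
At maturity, profit = |F_mkt − F*| = |6.060 − 5.9829| = $0.077 per bushel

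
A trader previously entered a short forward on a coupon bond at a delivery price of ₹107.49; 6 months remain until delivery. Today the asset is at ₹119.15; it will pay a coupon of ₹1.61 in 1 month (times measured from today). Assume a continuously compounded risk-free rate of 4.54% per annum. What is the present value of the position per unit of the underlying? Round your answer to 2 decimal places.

PV(remaining coupons) I = 1.61·e^(−0.0454·1/12) = 1.6039
Current forward F = (S − I)·e^(rT) = (119.15 − 1.6039)·e^(0.0454·6/12) = 117.5461 × 1.022960 = 120.2450
Value (long) = (F − K)·e^(−rT) = (120.2450 − 107.49) × 0.977556 = 12.4687
Short position value = −(long value) = -₹12.47

-₹12.47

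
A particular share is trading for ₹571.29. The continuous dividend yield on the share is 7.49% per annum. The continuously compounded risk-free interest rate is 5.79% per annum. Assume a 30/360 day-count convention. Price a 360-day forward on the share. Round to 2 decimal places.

F = S·e^((r − q)T) = 571.29 · e^((0.0579 − 0.0749) × 360/360)
= 571.29 · e^-0.017000 = 571.29 × 0.983144
F = ₹561.66

₹561.66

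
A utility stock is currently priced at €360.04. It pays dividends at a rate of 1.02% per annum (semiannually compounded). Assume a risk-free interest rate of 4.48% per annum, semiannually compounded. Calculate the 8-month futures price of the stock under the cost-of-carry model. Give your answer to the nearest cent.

€368.33

F = S · (1+r/2)^(2T) / (1+q/2)^(2T)
= 360.04 × 1.029978 / 1.006806 = 360.04 × 1.023015
F = €368.33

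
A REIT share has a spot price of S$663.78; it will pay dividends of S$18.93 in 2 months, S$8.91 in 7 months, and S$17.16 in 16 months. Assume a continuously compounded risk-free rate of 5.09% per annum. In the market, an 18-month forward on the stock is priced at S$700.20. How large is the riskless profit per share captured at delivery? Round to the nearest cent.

S$30.66 per share

PV(dividends) I = 18.93·e^(−0.0509·2/12) + 8.91·e^(−0.0509·7/12) + 17.16·e^(−0.0509·16/12) = 43.4535
Fair forward F* = (S − I)·e^(rT) = (663.78 − 43.4535)·e^0.076350 = 620.3265 × 1.079340 = 669.5432
Market S$700.20 > fair 669.5432: forward overpriced → cash-and-carry (borrow at r, buy the stock and collect the dividends, short the forward).
Profit at T = |F_mkt − F*| = |700.20 − 669.5432| = S$30.66 per share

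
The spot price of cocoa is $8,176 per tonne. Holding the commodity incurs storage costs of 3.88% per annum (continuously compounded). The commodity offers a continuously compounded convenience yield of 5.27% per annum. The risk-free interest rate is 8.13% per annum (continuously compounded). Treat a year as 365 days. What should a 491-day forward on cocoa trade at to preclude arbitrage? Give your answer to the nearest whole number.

Net carry = r + u − y = 0.0813 + 0.0388 − 0.0527 = 0.0674
F = S·e^((r+u−y)T) = 8176 · e^(0.0674 × 491/365) = 8176 · e^0.090667
= 8176 × 1.094904 = $8,952 per tonne

$8,952 per tonne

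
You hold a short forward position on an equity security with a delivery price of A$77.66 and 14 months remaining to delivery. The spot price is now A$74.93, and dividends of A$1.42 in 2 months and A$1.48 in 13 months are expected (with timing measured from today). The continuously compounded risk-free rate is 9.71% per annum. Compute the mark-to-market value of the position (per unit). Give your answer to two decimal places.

-A$2.86

PV(remaining dividends) I = 1.42·e^(−0.0971·2/12) + 1.48·e^(−0.0971·13/12) = 2.7294
Current forward F = (S − I)·e^(rT) = (74.93 − 2.7294)·e^(0.0971·14/12) = 72.2006 × 1.119949 = 80.8610
Value (long) = (F − K)·e^(−rT) = (80.8610 − 77.66) × 0.892898 = 2.8582
Short position value = −(long value) = -A$2.86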